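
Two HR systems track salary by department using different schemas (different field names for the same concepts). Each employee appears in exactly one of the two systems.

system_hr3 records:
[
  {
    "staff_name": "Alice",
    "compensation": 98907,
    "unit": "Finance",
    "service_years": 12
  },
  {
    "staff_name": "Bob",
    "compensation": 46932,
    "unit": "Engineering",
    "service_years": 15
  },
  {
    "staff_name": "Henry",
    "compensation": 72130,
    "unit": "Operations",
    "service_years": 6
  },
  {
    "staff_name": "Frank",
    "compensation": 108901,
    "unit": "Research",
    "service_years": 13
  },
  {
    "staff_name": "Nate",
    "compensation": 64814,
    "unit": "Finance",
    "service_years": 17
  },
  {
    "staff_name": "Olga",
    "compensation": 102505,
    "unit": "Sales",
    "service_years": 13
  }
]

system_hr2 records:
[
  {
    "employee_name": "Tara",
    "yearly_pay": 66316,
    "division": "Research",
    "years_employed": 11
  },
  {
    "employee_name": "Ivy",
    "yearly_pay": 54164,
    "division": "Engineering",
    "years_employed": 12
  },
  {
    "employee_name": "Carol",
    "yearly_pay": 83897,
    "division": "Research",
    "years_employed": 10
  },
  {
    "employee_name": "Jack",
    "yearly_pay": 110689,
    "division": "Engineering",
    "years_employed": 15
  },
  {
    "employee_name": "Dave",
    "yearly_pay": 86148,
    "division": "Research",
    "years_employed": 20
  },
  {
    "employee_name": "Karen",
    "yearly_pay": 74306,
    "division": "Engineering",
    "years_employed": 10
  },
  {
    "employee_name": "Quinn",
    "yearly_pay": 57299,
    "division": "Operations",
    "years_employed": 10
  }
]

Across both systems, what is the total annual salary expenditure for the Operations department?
129429

Schema mappings:
- "unit" (system_hr3) = "division" (system_hr2) = department
- "compensation" (system_hr3) = "yearly_pay" (system_hr2) = salary

Operations salaries from system_hr3: 72130
Operations salaries from system_hr2: 57299

Total: 72130 + 57299 = 129429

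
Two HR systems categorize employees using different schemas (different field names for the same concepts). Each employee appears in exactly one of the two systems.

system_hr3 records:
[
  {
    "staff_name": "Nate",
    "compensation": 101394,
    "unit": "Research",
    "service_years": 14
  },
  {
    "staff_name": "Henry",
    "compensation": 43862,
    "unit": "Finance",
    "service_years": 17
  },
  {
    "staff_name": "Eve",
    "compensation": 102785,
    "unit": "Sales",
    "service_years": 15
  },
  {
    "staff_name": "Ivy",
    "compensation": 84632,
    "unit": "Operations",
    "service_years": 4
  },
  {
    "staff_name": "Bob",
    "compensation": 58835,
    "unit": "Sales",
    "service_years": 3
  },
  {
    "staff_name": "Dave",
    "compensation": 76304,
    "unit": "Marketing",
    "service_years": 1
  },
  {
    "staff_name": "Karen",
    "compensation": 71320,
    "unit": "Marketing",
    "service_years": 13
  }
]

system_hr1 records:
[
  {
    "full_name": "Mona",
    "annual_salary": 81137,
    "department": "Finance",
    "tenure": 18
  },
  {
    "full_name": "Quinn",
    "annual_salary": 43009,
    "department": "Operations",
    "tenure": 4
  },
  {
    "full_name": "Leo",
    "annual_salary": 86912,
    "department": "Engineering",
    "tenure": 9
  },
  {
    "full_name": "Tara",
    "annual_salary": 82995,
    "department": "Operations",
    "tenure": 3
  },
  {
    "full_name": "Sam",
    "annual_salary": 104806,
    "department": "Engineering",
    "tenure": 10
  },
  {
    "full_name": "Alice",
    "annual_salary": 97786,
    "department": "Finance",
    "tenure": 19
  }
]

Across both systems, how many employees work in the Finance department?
3

Schema mapping: "unit" (system_hr3) = "department" (system_hr1) = department

Finance employees in system_hr3: 1
Finance employees in system_hr1: 2

Total in Finance: 1 + 2 = 3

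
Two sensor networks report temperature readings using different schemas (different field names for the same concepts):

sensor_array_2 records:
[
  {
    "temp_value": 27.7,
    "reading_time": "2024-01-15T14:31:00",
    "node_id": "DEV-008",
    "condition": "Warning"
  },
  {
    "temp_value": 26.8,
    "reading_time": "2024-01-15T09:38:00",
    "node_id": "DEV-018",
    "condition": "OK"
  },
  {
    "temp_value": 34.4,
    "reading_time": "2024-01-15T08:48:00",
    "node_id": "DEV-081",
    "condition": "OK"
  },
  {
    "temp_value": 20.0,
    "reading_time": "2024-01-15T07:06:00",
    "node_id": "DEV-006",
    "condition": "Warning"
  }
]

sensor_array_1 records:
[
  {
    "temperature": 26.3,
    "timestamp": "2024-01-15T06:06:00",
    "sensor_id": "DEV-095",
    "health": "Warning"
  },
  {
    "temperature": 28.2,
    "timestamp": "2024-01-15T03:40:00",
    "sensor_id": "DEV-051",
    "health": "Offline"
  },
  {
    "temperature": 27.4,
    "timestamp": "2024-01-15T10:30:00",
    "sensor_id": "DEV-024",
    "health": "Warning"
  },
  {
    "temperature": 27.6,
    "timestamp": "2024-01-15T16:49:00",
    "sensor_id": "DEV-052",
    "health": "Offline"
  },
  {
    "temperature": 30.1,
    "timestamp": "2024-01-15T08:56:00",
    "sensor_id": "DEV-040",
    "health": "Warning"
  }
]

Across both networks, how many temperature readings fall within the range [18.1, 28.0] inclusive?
6

Schema mapping: "temp_value" (sensor_array_2) = "temperature" (sensor_array_1) = temperature

Readings in [18.1, 28.0] from sensor_array_2: 3
Readings in [18.1, 28.0] from sensor_array_1: 3

Total count: 3 + 3 = 6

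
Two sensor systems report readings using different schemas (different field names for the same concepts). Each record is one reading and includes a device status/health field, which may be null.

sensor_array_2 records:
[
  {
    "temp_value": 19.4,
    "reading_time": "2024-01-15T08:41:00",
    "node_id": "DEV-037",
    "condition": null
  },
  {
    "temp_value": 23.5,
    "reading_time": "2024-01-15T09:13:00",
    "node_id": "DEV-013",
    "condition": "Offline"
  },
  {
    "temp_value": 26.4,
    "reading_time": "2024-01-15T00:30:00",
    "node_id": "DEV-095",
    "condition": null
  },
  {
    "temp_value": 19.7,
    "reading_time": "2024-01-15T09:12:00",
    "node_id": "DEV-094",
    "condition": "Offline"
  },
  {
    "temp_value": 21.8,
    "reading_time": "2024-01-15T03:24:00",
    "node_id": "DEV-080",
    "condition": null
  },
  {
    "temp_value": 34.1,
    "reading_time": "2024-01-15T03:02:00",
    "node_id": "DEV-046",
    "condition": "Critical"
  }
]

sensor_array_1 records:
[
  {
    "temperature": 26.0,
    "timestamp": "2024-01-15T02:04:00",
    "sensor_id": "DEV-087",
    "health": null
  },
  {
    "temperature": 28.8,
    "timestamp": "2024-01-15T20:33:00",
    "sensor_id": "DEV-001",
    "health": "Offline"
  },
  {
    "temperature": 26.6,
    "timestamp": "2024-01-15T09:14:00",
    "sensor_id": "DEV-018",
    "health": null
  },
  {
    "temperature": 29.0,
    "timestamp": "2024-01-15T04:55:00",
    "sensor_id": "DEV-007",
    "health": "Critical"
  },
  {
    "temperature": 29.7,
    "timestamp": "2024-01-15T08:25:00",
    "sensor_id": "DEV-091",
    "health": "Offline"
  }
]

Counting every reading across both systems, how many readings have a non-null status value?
6

Schema mapping: "condition" (sensor_array_2) = "health" (sensor_array_1) = status

Non-null in sensor_array_2: 3
Non-null in sensor_array_1: 3

Total non-null: 3 + 3 = 6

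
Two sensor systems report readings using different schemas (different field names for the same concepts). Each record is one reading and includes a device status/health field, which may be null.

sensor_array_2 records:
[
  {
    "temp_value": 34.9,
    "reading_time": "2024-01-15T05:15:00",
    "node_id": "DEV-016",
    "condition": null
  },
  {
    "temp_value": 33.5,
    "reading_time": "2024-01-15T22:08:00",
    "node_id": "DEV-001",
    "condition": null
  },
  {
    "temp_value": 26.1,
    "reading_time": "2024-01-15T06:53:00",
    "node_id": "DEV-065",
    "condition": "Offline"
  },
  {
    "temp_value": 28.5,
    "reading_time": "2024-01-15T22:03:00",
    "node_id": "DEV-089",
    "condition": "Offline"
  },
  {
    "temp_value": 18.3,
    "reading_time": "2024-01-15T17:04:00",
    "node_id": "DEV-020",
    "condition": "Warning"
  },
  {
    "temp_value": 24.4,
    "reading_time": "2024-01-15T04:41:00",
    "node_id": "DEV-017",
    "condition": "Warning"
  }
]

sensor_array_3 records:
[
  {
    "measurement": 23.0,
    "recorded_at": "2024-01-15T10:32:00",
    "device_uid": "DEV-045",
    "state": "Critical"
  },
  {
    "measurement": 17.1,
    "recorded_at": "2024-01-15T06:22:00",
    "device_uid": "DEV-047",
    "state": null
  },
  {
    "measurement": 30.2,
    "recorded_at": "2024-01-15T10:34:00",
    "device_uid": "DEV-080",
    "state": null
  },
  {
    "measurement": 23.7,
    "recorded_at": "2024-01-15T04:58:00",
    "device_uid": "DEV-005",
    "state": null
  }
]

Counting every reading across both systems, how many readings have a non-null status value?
5

Schema mapping: "condition" (sensor_array_2) = "state" (sensor_array_3) = status

Non-null in sensor_array_2: 4
Non-null in sensor_array_3: 1

Total non-null: 4 + 1 = 5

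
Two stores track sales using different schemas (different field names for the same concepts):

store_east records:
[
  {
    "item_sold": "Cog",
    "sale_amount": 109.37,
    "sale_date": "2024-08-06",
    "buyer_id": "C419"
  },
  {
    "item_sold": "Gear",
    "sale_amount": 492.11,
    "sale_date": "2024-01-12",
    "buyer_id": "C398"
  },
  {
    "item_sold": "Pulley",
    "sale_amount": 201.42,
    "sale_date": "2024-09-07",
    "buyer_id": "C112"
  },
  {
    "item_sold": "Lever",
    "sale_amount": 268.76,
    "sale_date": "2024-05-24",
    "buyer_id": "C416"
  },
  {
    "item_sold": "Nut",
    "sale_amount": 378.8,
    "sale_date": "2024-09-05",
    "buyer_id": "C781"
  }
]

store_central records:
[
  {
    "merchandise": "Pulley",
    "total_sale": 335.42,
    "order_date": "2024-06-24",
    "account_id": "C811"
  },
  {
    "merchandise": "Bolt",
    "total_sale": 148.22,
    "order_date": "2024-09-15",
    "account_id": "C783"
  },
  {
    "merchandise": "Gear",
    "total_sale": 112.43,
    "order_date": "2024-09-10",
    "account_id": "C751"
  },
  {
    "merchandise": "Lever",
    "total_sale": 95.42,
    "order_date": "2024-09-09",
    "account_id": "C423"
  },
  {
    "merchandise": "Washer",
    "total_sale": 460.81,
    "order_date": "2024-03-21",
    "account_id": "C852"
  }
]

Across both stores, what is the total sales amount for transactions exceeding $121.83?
2285.54

Schema mapping: "sale_amount" (store_east) = "total_sale" (store_central) = sale amount

Sum of sales > $121.83 in store_east: 1341.09
Sum of sales > $121.83 in store_central: 944.45

Total: 1341.09 + 944.45 = 2285.54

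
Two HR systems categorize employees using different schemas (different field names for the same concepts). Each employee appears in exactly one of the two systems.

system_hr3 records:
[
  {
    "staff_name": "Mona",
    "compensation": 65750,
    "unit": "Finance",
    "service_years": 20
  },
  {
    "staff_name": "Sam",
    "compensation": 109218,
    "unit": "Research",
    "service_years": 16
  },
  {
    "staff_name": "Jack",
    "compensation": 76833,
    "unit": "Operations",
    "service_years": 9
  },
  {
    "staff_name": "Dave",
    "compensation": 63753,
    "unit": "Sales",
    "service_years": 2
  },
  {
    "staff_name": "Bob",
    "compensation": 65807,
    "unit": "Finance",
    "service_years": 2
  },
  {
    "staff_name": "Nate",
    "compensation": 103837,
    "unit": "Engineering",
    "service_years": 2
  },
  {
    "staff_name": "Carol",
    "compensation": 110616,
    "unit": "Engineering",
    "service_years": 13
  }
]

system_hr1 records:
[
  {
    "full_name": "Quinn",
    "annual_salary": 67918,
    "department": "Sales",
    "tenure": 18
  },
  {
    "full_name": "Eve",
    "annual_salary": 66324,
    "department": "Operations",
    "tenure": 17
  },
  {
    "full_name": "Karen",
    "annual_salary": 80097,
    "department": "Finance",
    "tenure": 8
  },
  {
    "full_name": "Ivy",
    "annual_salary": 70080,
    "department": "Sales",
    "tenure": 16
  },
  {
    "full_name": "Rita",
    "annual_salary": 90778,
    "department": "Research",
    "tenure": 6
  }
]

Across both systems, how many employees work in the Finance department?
3

Schema mapping: "unit" (system_hr3) = "department" (system_hr1) = department

Finance employees in system_hr3: 2
Finance employees in system_hr1: 1

Total in Finance: 2 + 1 = 3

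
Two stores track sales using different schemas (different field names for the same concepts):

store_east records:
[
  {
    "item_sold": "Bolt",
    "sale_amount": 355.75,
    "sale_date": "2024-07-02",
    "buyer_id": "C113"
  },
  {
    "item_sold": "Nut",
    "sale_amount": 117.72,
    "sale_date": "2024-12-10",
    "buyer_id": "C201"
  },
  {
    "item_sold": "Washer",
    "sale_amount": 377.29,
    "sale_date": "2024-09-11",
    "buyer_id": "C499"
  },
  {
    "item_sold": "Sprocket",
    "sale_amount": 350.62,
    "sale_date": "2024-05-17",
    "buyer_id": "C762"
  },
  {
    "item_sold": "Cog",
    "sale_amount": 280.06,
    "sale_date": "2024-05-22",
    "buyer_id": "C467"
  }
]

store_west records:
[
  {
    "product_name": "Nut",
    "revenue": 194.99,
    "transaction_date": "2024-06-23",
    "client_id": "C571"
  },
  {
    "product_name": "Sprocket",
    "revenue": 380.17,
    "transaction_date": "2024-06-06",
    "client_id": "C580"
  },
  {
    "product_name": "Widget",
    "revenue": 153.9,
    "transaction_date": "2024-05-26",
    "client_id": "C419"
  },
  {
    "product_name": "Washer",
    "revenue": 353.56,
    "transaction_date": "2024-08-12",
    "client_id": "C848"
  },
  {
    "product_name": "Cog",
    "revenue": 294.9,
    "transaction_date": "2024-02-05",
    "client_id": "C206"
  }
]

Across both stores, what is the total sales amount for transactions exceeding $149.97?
2741.24

Schema mapping: "sale_amount" (store_east) = "revenue" (store_west) = sale amount

Sum of sales > $149.97 in store_east: 1363.72
Sum of sales > $149.97 in store_west: 1377.52

Total: 1363.72 + 1377.52 = 2741.24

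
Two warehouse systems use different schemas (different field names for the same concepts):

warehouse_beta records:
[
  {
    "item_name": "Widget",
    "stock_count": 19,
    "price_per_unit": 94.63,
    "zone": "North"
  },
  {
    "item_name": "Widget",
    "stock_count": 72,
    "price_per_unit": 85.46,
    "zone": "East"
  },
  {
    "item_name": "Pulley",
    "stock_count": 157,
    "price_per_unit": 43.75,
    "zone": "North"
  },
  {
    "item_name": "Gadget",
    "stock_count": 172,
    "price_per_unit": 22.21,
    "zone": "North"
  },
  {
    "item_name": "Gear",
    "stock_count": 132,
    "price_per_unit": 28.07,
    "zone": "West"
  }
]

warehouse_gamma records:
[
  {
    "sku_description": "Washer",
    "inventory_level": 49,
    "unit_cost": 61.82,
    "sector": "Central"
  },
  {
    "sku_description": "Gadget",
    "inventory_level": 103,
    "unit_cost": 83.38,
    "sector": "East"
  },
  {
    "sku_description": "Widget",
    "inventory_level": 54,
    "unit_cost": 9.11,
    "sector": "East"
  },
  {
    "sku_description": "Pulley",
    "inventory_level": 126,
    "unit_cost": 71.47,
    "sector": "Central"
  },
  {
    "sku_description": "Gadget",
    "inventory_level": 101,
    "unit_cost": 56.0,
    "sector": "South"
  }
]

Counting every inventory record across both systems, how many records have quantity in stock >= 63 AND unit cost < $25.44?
1

Schema mappings:
- "stock_count" (warehouse_beta) = "inventory_level" (warehouse_gamma) = quantity
- "price_per_unit" (warehouse_beta) = "unit_cost" (warehouse_gamma) = unit cost

Records meeting both conditions in warehouse_beta: 1
Records meeting both conditions in warehouse_gamma: 0

Total: 1 + 0 = 1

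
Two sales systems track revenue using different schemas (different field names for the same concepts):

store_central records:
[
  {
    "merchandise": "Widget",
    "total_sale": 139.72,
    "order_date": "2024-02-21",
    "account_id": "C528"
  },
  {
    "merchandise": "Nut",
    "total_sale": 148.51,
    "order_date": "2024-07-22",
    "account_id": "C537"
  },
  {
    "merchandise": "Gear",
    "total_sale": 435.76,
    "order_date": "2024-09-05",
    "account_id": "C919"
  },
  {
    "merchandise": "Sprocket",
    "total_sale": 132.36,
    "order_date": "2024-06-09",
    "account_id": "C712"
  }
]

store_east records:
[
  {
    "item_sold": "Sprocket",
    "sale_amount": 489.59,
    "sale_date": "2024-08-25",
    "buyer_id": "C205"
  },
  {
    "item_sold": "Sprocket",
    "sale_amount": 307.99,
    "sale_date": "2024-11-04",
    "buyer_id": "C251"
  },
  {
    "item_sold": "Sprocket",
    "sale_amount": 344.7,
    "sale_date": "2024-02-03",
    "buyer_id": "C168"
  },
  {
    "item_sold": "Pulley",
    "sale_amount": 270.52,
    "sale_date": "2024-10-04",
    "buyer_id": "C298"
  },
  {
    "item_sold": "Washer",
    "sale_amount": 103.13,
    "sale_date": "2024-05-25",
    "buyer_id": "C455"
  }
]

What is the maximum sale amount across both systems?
489.59

Reconcile: "total_sale" (store_central) = "sale_amount" (store_east) = sale amount

Maximum in store_central: 435.76
Maximum in store_east: 489.59

Overall maximum: max(435.76, 489.59) = 489.59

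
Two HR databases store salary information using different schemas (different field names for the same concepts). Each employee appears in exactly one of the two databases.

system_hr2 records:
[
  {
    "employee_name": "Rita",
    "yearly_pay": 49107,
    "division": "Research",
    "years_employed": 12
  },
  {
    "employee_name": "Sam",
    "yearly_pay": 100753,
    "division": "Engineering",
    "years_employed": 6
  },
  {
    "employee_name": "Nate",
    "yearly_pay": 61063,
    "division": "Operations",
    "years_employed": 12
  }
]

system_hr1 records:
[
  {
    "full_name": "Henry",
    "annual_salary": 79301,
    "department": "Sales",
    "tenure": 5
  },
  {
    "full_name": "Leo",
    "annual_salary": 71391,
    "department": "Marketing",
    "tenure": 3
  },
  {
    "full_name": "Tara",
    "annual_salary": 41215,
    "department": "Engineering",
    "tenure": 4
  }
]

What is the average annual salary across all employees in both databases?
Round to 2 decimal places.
67138.33

Schema mapping: "yearly_pay" (system_hr2) = "annual_salary" (system_hr1) = annual salary

All salaries: [49107, 100753, 61063, 79301, 71391, 41215]
Sum: 402830
Count: 6
Average: 402830 / 6 = 67138.33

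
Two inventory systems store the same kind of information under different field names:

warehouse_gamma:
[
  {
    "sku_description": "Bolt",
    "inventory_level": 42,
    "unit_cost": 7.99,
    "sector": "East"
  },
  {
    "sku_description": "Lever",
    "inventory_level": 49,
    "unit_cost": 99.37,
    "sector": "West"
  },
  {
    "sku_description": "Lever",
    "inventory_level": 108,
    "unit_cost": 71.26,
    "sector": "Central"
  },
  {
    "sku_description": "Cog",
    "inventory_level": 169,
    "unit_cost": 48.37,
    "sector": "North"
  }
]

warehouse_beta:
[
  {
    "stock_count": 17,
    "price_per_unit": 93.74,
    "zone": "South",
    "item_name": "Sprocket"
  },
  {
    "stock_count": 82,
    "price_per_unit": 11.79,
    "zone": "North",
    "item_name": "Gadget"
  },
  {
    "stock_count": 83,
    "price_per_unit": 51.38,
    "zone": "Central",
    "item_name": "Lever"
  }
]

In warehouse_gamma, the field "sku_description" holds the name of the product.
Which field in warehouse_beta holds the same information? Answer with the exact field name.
item_name

In warehouse_gamma, "sku_description" holds the name of the product.
The fields in warehouse_beta are: "stock_count", "price_per_unit", "zone", "item_name".
"item_name" is the match: the name refers to the same concept and its values are product-name strings (e.g. 'Gadget', 'Lever').
The other fields ("stock_count", "price_per_unit", "zone") hold different kinds of data.

So "sku_description" in warehouse_gamma corresponds to "item_name" in warehouse_beta.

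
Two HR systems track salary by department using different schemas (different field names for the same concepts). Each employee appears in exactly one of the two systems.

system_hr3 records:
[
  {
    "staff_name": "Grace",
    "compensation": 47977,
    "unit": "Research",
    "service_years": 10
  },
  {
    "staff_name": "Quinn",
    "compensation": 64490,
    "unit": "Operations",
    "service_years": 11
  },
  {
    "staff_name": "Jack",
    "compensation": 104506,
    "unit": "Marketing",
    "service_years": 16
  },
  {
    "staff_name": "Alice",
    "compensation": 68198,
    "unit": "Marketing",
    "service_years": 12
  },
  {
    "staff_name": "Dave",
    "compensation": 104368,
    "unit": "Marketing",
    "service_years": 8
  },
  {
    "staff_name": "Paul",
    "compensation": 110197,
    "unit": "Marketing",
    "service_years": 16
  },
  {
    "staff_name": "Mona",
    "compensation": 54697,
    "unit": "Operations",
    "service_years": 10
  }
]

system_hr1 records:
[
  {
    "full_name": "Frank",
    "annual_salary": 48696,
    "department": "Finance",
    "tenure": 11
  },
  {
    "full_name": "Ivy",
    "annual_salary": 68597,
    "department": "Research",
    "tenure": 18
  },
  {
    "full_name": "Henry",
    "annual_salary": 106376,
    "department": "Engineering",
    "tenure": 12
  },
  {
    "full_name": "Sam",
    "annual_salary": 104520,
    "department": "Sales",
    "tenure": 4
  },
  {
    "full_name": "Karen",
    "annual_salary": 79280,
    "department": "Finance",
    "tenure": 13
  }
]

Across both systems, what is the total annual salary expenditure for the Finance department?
127976

Schema mappings:
- "unit" (system_hr3) = "department" (system_hr1) = department
- "compensation" (system_hr3) = "annual_salary" (system_hr1) = salary

Finance salaries from system_hr3: 0
Finance salaries from system_hr1: 127976

Total: 0 + 127976 = 127976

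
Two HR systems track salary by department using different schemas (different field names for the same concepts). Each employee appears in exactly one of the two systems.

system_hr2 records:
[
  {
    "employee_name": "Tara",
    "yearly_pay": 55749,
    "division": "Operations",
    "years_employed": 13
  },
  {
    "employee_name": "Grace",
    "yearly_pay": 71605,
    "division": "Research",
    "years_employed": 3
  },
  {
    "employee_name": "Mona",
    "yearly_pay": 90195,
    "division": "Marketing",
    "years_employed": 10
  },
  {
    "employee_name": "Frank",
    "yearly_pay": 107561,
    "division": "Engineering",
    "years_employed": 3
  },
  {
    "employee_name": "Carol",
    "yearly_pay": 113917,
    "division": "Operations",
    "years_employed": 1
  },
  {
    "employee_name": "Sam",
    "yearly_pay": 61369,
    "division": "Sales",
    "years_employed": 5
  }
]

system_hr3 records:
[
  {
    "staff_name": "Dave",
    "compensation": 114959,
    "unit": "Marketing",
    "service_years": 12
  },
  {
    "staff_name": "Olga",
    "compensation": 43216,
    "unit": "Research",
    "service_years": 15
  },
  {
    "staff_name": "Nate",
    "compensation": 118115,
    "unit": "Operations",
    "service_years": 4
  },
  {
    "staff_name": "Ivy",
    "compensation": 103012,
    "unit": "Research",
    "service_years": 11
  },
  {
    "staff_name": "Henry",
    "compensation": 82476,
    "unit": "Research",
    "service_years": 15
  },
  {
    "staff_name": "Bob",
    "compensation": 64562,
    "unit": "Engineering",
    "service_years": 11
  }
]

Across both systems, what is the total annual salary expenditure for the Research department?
300309

Schema mappings:
- "division" (system_hr2) = "unit" (system_hr3) = department
- "yearly_pay" (system_hr2) = "compensation" (system_hr3) = salary

Research salaries from system_hr2: 71605
Research salaries from system_hr3: 228704

Total: 71605 + 228704 = 300309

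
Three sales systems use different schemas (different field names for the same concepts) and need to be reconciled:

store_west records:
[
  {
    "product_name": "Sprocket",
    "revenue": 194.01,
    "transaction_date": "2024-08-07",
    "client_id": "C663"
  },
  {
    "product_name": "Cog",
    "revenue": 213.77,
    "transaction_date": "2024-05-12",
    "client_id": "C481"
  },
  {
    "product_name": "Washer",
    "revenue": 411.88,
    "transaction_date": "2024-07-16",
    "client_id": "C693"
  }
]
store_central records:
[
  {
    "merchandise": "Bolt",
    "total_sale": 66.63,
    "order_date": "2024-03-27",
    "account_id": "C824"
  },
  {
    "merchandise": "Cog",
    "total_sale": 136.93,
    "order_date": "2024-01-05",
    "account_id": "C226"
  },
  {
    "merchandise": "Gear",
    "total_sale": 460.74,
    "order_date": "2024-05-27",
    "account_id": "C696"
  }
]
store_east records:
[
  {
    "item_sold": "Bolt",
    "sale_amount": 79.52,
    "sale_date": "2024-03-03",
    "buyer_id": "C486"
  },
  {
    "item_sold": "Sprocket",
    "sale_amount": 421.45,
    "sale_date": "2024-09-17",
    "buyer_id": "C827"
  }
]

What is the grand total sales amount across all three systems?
1984.93

Schema reconciliation - all amount fields map to sale amount:

store_west (revenue): 819.66
store_central (total_sale): 664.3
store_east (sale_amount): 500.97

Grand total: 1984.93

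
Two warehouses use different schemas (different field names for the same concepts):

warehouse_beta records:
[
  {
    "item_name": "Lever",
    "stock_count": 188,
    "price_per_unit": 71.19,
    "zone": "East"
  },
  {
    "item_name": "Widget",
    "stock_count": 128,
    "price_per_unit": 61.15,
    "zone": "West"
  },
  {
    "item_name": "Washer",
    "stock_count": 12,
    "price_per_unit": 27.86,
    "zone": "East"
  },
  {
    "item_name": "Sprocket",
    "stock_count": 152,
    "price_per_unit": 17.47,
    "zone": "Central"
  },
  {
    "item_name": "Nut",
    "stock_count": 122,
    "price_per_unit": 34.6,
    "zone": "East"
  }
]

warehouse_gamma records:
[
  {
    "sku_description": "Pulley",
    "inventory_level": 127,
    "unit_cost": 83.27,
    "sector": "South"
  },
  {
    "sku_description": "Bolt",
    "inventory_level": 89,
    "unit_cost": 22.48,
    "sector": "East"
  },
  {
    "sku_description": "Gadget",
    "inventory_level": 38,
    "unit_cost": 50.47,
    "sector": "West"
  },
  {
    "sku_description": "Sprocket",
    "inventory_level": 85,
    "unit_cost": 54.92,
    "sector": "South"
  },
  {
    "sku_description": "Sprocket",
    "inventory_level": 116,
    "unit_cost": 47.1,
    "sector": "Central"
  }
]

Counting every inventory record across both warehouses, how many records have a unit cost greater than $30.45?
7

Schema mapping: "price_per_unit" (warehouse_beta) = "unit_cost" (warehouse_gamma) = unit cost

Records > $30.45 in warehouse_beta: 3
Records > $30.45 in warehouse_gamma: 4

Total count: 3 + 4 = 7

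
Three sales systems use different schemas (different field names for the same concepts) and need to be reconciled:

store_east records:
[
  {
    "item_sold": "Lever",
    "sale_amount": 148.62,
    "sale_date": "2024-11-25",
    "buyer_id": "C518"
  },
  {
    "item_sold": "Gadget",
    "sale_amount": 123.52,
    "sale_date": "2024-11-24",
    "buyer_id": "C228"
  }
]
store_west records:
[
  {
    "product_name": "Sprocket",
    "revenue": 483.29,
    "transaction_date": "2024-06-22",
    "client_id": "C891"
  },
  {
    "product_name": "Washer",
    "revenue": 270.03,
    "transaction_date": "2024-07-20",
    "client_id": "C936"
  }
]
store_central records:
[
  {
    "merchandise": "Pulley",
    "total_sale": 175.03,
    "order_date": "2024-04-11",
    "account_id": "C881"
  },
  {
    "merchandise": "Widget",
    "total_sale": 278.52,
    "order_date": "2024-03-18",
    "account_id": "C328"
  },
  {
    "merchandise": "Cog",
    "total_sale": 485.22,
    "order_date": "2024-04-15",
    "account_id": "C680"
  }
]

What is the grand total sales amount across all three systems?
1964.23

Schema reconciliation - all amount fields map to sale amount:

store_east (sale_amount): 272.14
store_west (revenue): 753.32
store_central (total_sale): 938.77

Grand total: 1964.23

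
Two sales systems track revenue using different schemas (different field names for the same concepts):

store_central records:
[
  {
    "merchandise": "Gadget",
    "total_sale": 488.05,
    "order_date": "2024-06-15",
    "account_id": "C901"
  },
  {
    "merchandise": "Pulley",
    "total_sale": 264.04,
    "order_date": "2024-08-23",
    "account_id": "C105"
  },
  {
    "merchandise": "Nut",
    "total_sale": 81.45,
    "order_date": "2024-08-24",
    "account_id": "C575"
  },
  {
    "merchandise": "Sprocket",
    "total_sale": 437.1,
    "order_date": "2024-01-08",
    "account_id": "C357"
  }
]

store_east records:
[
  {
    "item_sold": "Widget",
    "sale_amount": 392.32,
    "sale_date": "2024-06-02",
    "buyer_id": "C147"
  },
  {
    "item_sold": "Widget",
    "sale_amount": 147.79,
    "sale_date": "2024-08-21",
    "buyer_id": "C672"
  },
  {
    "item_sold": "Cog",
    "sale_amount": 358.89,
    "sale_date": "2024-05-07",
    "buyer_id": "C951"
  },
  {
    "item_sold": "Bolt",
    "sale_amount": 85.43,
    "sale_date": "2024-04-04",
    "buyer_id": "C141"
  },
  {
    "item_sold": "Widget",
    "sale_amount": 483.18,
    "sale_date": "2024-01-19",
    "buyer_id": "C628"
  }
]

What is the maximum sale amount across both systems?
488.05

Reconcile: "total_sale" (store_central) = "sale_amount" (store_east) = sale amount

Maximum in store_central: 488.05
Maximum in store_east: 483.18

Overall maximum: max(488.05, 483.18) = 488.05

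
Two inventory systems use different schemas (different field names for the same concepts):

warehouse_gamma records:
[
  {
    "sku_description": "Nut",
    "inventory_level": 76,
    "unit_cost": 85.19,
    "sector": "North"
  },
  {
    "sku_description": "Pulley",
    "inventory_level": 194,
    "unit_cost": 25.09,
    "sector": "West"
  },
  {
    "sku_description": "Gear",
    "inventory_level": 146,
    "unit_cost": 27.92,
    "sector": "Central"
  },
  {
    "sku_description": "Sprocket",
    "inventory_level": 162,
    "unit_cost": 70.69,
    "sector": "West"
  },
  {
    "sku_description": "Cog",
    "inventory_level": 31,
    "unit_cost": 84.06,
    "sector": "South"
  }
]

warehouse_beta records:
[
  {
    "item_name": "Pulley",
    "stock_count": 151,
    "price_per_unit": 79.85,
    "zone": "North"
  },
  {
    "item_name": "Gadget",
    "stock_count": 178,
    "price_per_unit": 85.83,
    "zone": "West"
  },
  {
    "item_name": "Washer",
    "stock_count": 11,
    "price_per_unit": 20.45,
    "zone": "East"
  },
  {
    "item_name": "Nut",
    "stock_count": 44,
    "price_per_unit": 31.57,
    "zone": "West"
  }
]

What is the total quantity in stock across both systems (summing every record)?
993

To reconcile these schemas, identify the field holding the quantity in stock in each system:
1. In warehouse_gamma it is "inventory_level"
2. In warehouse_beta it is "stock_count"

From warehouse_gamma: 76 + 194 + 146 + 162 + 31 = 609
From warehouse_beta: 151 + 178 + 11 + 44 = 384

Total: 609 + 384 = 993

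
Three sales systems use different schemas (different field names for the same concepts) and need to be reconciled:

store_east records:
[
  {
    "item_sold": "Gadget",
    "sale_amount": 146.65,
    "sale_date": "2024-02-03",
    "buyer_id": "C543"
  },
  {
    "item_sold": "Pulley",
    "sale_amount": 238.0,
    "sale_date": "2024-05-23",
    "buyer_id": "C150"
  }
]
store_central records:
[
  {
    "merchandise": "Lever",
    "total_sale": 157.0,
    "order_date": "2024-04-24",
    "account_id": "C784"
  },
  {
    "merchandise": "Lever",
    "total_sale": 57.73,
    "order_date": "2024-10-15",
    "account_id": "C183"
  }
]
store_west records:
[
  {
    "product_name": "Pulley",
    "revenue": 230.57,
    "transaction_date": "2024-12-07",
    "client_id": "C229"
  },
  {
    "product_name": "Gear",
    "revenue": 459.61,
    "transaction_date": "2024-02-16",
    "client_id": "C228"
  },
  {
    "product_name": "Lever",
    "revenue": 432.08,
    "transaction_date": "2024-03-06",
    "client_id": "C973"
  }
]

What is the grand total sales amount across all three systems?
1721.64

Schema reconciliation - all amount fields map to sale amount:

store_east (sale_amount): 384.65
store_central (total_sale): 214.73
store_west (revenue): 1122.26

Grand total: 1721.64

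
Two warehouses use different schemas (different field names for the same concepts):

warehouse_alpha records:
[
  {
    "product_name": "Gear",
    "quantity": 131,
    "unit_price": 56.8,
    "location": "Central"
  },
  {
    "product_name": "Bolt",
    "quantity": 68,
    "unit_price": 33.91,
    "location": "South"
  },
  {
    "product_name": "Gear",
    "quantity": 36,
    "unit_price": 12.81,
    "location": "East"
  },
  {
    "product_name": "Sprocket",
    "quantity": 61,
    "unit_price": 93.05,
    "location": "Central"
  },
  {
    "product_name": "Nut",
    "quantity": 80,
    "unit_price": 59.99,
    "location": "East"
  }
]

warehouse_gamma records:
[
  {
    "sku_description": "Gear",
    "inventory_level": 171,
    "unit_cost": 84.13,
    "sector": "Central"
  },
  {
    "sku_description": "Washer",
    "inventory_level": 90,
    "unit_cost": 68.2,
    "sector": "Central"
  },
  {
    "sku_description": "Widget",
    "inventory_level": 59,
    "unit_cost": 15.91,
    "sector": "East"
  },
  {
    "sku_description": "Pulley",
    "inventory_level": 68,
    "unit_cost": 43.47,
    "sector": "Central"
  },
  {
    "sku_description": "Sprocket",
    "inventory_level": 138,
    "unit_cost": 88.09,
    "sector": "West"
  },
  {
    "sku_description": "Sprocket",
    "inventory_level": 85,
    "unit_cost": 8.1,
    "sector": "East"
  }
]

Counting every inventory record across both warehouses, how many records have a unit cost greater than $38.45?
7

Schema mapping: "unit_price" (warehouse_alpha) = "unit_cost" (warehouse_gamma) = unit cost

Records > $38.45 in warehouse_alpha: 3
Records > $38.45 in warehouse_gamma: 4

Total count: 3 + 4 = 7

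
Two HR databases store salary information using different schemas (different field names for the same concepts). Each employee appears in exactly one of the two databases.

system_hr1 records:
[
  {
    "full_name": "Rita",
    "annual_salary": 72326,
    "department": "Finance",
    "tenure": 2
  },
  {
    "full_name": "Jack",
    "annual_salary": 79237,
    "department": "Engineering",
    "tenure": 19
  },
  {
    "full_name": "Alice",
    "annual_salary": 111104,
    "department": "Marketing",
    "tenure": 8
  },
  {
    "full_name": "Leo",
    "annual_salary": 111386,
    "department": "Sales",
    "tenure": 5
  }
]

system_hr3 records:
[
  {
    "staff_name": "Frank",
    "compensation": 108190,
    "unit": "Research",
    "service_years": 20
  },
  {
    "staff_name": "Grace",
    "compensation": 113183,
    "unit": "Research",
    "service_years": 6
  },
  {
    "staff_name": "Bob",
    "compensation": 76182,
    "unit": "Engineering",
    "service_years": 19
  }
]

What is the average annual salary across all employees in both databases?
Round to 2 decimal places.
95944.00

Schema mapping: "annual_salary" (system_hr1) = "compensation" (system_hr3) = annual salary

All salaries: [72326, 79237, 111104, 111386, 108190, 113183, 76182]
Sum: 671608
Count: 7
Average: 671608 / 7 = 95944.00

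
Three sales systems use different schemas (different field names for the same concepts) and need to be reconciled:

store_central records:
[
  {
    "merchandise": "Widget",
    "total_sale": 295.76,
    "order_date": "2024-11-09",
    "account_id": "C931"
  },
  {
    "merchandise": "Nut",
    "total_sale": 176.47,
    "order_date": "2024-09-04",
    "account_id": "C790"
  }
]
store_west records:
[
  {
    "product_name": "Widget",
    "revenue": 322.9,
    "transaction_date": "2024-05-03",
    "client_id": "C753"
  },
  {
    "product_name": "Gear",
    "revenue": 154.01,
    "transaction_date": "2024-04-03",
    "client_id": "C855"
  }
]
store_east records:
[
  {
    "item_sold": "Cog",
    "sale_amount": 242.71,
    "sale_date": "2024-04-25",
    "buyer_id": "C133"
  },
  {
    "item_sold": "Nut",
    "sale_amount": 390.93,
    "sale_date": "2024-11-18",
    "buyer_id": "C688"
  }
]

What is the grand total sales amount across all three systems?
1582.78

Schema reconciliation - all amount fields map to sale amount:

store_central (total_sale): 472.23
store_west (revenue): 476.91
store_east (sale_amount): 633.64

Grand total: 1582.78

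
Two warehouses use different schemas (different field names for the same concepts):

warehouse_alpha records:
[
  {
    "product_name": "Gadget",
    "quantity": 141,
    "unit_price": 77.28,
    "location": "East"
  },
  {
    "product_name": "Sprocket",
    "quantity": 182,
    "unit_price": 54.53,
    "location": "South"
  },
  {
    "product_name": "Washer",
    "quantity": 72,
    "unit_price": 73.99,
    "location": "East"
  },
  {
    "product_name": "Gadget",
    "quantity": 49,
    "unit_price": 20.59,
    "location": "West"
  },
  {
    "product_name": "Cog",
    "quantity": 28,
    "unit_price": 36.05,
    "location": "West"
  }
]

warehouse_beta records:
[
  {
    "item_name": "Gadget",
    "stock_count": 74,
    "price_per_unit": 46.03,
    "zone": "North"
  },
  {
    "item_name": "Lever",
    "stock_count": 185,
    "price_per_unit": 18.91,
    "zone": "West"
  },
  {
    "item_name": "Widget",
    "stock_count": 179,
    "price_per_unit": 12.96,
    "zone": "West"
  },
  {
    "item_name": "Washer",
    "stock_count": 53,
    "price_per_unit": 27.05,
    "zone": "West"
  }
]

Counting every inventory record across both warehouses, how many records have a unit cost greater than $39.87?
4

Schema mapping: "unit_price" (warehouse_alpha) = "price_per_unit" (warehouse_beta) = unit cost

Records > $39.87 in warehouse_alpha: 3
Records > $39.87 in warehouse_beta: 1

Total count: 3 + 1 = 4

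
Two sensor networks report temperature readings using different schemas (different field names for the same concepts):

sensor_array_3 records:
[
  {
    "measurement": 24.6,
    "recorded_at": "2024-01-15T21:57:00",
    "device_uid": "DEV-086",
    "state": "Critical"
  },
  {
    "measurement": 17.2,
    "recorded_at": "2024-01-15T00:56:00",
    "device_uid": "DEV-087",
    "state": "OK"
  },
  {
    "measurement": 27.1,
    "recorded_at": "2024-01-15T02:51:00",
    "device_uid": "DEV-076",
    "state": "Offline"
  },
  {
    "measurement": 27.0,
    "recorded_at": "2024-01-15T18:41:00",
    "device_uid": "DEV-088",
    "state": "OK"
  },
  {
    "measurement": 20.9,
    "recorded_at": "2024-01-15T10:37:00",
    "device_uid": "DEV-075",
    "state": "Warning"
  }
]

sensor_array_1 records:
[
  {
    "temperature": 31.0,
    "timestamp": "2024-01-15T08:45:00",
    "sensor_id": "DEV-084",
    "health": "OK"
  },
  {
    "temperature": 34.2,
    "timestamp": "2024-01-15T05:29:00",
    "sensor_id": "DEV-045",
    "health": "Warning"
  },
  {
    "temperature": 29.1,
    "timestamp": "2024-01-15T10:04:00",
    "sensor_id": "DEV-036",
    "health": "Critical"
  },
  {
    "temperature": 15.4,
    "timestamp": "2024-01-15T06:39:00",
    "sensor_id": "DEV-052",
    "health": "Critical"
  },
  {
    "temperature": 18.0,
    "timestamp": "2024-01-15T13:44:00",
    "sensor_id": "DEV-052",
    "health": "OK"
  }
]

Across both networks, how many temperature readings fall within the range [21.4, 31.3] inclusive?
5

Schema mapping: "measurement" (sensor_array_3) = "temperature" (sensor_array_1) = temperature

Readings in [21.4, 31.3] from sensor_array_3: 3
Readings in [21.4, 31.3] from sensor_array_1: 2

Total count: 3 + 2 = 5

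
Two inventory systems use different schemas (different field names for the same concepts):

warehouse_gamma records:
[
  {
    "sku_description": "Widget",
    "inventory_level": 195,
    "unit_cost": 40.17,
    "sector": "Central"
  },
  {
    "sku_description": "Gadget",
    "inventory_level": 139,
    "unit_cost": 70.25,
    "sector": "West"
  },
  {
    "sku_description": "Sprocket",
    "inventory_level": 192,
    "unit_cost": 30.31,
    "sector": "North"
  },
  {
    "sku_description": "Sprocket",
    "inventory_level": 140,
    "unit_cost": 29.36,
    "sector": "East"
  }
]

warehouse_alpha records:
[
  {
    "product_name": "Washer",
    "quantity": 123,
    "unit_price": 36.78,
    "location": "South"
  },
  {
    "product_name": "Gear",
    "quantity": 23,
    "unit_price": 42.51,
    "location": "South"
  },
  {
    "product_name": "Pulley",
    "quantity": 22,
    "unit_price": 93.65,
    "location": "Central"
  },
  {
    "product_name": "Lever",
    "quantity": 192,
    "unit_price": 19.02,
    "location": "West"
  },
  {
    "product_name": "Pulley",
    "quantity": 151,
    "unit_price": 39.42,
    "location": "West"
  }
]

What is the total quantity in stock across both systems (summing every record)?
1177

To reconcile these schemas, identify the field holding the quantity in stock in each system:
1. In warehouse_gamma it is "inventory_level"
2. In warehouse_alpha it is "quantity"

From warehouse_gamma: 195 + 139 + 192 + 140 = 666
From warehouse_alpha: 123 + 23 + 22 + 192 + 151 = 511

Total: 666 + 511 = 1177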